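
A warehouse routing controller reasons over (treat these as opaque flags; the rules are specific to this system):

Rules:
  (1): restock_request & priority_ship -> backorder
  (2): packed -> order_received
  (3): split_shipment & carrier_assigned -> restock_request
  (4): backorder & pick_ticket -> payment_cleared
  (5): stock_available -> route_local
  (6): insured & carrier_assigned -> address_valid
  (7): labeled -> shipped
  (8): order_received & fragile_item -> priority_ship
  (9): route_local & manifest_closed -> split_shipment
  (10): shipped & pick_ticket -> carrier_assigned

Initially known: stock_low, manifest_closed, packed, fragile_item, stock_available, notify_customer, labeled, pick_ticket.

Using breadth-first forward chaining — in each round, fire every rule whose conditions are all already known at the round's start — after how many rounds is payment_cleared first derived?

5

Round 1 fires (2), (5), (7), giving order_received, route_local, shipped.
Round 2 fires (8), (9), (10), giving priority_ship, split_shipment, carrier_assigned.
Round 3 fires (3), giving restock_request.
Round 4 fires (1), giving backorder.
Round 5 fires (4), giving payment_cleared.
payment_cleared first appears in round 5.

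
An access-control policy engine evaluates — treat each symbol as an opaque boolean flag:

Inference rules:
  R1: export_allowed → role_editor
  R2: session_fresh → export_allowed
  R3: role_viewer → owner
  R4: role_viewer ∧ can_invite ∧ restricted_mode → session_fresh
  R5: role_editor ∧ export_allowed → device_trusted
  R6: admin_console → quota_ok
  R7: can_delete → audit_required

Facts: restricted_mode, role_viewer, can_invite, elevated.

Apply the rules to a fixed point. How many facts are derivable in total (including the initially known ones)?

9

Round 1: R3 [role_viewer → owner]; R4 [role_viewer ∧ can_invite ∧ restricted_mode → session_fresh]. Adds owner, session_fresh.
Round 2: R2 [session_fresh → export_allowed]. Adds export_allowed.
Round 3: R1 [export_allowed → role_editor]. Adds role_editor.
Round 4: R5 [role_editor ∧ export_allowed → device_trusted]. Adds device_trusted.
Closure: {can_invite, device_trusted, elevated, export_allowed, owner, restricted_mode, role_editor, role_viewer, session_fresh} — 9 facts.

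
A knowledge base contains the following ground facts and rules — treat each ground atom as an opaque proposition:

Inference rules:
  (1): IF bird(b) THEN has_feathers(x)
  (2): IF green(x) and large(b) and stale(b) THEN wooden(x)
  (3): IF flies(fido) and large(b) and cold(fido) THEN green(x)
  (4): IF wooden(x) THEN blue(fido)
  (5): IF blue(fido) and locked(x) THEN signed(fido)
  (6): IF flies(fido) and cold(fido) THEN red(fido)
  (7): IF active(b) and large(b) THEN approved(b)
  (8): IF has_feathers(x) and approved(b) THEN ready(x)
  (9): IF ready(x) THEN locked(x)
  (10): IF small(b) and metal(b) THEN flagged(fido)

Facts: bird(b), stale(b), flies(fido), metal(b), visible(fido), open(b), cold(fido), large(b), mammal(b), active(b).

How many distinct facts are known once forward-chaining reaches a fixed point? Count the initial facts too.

19

Round 1: (1) [IF bird(b) THEN has_feathers(x)]; (3) [IF flies(fido) and large(b) and cold(fido) THEN green(x)]; (6) [IF flies(fido) and cold(fido) THEN red(fido)]; (7) [IF active(b) and large(b) THEN approved(b)]. Adds has_feathers(x), green(x), red(fido), approved(b).
Round 2: (2) [IF green(x) and large(b) and stale(b) THEN wooden(x)]; (8) [IF has_feathers(x) and approved(b) THEN ready(x)]. Adds wooden(x), ready(x).
Round 3: (4) [IF wooden(x) THEN blue(fido)]; (9) [IF ready(x) THEN locked(x)]. Adds blue(fido), locked(x).
Round 4: (5) [IF blue(fido) and locked(x) THEN signed(fido)]. Adds signed(fido).
Closure: {active(b), approved(b), bird(b), blue(fido), cold(fido), flies(fido), green(x), has_feathers(x), large(b), locked(x), mammal(b), metal(b), open(b), ready(x), red(fido), signed(fido), stale(b), visible(fido), wooden(x)} — 19 facts.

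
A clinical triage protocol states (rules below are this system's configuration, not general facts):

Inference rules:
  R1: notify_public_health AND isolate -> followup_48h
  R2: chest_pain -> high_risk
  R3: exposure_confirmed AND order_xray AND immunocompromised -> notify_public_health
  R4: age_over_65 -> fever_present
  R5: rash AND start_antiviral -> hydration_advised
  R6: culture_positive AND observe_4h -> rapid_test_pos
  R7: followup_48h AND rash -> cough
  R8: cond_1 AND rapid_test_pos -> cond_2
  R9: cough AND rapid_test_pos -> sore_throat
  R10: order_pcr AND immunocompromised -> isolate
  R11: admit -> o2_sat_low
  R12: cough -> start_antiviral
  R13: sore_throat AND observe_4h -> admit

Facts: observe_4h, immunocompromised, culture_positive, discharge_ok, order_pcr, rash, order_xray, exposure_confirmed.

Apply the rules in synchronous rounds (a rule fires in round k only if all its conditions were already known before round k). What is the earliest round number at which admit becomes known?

Round 1 fires R3, R6, R10, giving notify_public_health, rapid_test_pos, isolate.
Round 2 fires R1, giving followup_48h.
Round 3 fires R7, giving cough.
Round 4 fires R9, R12, giving sore_throat, start_antiviral.
Round 5 fires R5, R13, giving hydration_advised, admit.
admit first appears in round 5.

5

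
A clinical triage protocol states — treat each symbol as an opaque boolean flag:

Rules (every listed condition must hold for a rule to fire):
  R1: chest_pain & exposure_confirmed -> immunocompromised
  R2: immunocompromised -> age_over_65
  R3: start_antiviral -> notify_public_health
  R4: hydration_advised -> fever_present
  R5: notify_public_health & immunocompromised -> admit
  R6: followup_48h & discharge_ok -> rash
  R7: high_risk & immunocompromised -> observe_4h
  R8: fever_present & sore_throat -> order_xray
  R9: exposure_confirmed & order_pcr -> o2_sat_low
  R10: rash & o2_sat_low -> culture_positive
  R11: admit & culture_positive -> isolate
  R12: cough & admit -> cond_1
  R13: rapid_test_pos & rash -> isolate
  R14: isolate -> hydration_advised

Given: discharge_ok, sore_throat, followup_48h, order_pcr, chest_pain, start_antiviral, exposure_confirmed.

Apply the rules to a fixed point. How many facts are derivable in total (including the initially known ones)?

18

Round 1: R1 [chest_pain & exposure_confirmed -> immunocompromised]; R3 [start_antiviral -> notify_public_health]; R6 [followup_48h & discharge_ok -> rash]; R9 [exposure_confirmed & order_pcr -> o2_sat_low]. New: immunocompromised, notify_public_health, rash, o2_sat_low.
Round 2: R2 [immunocompromised -> age_over_65]; R5 [notify_public_health & immunocompromised -> admit]; R10 [rash & o2_sat_low -> culture_positive]. New: age_over_65, admit, culture_positive.
Round 3: R11 [admit & culture_positive -> isolate]. New: isolate.
Round 4: R14 [isolate -> hydration_advised]. New: hydration_advised.
Round 5: R4 [hydration_advised -> fever_present]. New: fever_present.
Round 6: R8 [fever_present & sore_throat -> order_xray]. New: order_xray.
Closure: {admit, age_over_65, chest_pain, culture_positive, discharge_ok, exposure_confirmed, fever_present, followup_48h, hydration_advised, immunocompromised, isolate, notify_public_health, o2_sat_low, order_pcr, order_xray, rash, sore_throat, start_antiviral} — 18 facts.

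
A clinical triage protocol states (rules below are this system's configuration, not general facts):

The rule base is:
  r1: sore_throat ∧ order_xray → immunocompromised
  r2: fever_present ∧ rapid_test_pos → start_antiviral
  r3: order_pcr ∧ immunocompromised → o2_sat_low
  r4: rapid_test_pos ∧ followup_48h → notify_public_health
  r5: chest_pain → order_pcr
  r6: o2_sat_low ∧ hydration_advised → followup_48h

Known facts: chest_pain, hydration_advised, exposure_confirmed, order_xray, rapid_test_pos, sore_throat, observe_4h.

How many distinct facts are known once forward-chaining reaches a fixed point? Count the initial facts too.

[1] r1 [sore_throat ∧ order_xray → immunocompromised]; r5 [chest_pain → order_pcr]. ⇒ new: immunocompromised, order_pcr.
[2] r3 [order_pcr ∧ immunocompromised → o2_sat_low]. ⇒ new: o2_sat_low.
[3] r6 [o2_sat_low ∧ hydration_advised → followup_48h]. ⇒ new: followup_48h.
[4] r4 [rapid_test_pos ∧ followup_48h → notify_public_health]. ⇒ new: notify_public_health.
Closure: {chest_pain, exposure_confirmed, followup_48h, hydration_advised, immunocompromised, notify_public_health, o2_sat_low, observe_4h, order_pcr, order_xray, rapid_test_pos, sore_throat} — 12 facts.

12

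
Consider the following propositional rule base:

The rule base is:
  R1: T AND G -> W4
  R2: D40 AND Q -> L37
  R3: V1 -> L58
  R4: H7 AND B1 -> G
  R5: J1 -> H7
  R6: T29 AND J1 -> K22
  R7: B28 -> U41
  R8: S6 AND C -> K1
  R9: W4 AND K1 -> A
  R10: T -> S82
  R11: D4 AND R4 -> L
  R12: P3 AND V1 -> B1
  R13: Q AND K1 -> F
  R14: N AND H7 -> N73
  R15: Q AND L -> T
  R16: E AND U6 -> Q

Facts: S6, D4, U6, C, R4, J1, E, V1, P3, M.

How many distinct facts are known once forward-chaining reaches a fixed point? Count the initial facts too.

22

[1] R3 [V1 -> L58]; R5 [J1 -> H7]; R8 [S6 AND C -> K1]; R11 [D4 AND R4 -> L]; R12 [P3 AND V1 -> B1]; R16 [E AND U6 -> Q]. ⇒ new: L58, H7, K1, L, B1, Q.
[2] R4 [H7 AND B1 -> G]; R13 [Q AND K1 -> F]; R15 [Q AND L -> T]. ⇒ new: G, F, T.
[3] R1 [T AND G -> W4]; R10 [T -> S82]. ⇒ new: W4, S82.
[4] R9 [W4 AND K1 -> A]. ⇒ new: A.
Closure: {A, B1, C, D4, E, F, G, H7, J1, K1, L, L58, M, P3, Q, R4, S6, S82, T, U6, V1, W4} — 22 facts.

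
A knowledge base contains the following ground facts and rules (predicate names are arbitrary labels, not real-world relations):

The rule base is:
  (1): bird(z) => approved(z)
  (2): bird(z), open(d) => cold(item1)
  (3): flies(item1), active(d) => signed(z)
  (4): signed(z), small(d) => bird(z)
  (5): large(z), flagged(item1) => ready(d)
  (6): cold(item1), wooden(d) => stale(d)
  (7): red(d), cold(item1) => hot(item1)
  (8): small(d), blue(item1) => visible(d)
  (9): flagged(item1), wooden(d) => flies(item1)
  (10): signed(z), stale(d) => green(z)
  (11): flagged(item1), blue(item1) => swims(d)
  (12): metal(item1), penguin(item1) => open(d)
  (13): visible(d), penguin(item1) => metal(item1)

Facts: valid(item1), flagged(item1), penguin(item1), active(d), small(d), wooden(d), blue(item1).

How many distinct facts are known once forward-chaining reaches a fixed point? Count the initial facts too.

18

Round 1: (8) [small(d), blue(item1) => visible(d)]; (9) [flagged(item1), wooden(d) => flies(item1)]; (11) [flagged(item1), blue(item1) => swims(d)]. New: visible(d), flies(item1), swims(d).
Round 2: (3) [flies(item1), active(d) => signed(z)]; (13) [visible(d), penguin(item1) => metal(item1)]. New: signed(z), metal(item1).
Round 3: (4) [signed(z), small(d) => bird(z)]; (12) [metal(item1), penguin(item1) => open(d)]. New: bird(z), open(d).
Round 4: (1) [bird(z) => approved(z)]; (2) [bird(z), open(d) => cold(item1)]. New: approved(z), cold(item1).
Round 5: (6) [cold(item1), wooden(d) => stale(d)]. New: stale(d).
Round 6: (10) [signed(z), stale(d) => green(z)]. New: green(z).
Closure: {active(d), approved(z), bird(z), blue(item1), cold(item1), flagged(item1), flies(item1), green(z), metal(item1), open(d), penguin(item1), signed(z), small(d), stale(d), swims(d), valid(item1), visible(d), wooden(d)} — 18 facts.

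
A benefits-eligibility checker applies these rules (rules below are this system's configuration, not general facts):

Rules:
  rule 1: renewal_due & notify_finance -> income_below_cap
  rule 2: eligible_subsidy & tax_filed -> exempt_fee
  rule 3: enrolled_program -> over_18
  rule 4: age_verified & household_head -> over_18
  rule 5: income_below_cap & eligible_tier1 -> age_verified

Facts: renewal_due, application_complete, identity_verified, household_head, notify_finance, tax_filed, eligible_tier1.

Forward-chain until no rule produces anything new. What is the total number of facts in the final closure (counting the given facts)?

Round 1 fires rule 1, giving income_below_cap.
Round 2 fires rule 5, giving age_verified.
Round 3 fires rule 4, giving over_18.
Closure: {age_verified, application_complete, eligible_tier1, household_head, identity_verified, income_below_cap, notify_finance, over_18, renewal_due, tax_filed} — 10 facts.

10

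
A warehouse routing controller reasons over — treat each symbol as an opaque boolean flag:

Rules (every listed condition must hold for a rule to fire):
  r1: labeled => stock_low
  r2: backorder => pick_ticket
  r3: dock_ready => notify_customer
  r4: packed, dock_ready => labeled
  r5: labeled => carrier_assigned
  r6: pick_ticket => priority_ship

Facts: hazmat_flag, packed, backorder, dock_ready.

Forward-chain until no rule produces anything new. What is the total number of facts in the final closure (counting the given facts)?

10

Round 1: r2 [backorder => pick_ticket]; r3 [dock_ready => notify_customer]; r4 [packed, dock_ready => labeled]. New: pick_ticket, notify_customer, labeled.
Round 2: r1 [labeled => stock_low]; r5 [labeled => carrier_assigned]; r6 [pick_ticket => priority_ship]. New: stock_low, carrier_assigned, priority_ship.
Closure: {backorder, carrier_assigned, dock_ready, hazmat_flag, labeled, notify_customer, packed, pick_ticket, priority_ship, stock_low} — 10 facts.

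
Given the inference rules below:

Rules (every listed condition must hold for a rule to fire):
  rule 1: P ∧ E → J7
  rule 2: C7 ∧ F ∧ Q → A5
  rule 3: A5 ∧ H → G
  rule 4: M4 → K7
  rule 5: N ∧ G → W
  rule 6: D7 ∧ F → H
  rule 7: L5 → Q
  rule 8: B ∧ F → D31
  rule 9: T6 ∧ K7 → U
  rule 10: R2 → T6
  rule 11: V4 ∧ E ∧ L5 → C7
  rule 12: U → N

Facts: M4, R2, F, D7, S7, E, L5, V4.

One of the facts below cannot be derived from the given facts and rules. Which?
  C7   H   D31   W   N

Round 1: rule 4 [M4 → K7]; rule 6 [D7 ∧ F → H]; rule 7 [L5 → Q]; rule 10 [R2 → T6]; rule 11 [V4 ∧ E ∧ L5 → C7]. Adds K7, H, Q, T6, C7.
Round 2: rule 2 [C7 ∧ F ∧ Q → A5]; rule 9 [T6 ∧ K7 → U]. Adds A5, U.
Round 3: rule 3 [A5 ∧ H → G]; rule 12 [U → N]. Adds G, N.
Round 4: rule 5 [N ∧ G → W]. Adds W.
Derived: N (round 3), H (round 1), W (round 4), C7 (round 1). D31 never appears in any round.

D31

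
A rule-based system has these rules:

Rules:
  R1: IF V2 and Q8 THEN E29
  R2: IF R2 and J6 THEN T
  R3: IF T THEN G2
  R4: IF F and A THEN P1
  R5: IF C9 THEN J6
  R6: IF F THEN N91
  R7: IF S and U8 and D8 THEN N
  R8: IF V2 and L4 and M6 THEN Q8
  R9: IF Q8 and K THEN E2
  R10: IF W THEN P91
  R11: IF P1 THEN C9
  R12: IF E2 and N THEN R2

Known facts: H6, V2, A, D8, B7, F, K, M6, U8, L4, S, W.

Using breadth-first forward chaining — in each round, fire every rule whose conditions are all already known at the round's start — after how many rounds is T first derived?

Round 1: R4 [IF F and A THEN P1]; R6 [IF F THEN N91]; R7 [IF S and U8 and D8 THEN N]; R8 [IF V2 and L4 and M6 THEN Q8]; R10 [IF W THEN P91]. Adds P1, N91, N, Q8, P91.
Round 2: R1 [IF V2 and Q8 THEN E29]; R9 [IF Q8 and K THEN E2]; R11 [IF P1 THEN C9]. Adds E29, E2, C9.
Round 3: R5 [IF C9 THEN J6]; R12 [IF E2 and N THEN R2]. Adds J6, R2.
Round 4: R2 [IF R2 and J6 THEN T]. Adds T.
T first appears in round 4.

4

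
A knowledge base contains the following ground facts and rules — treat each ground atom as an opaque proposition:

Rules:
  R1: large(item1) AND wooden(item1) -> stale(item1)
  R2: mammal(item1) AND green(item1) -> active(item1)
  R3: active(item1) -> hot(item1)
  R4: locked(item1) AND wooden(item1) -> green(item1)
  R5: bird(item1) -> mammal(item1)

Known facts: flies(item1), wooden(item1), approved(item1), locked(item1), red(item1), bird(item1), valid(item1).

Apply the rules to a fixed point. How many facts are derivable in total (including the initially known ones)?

Round 1: R4 [locked(item1) AND wooden(item1) -> green(item1)]; R5 [bird(item1) -> mammal(item1)]. Adds green(item1), mammal(item1).
Round 2: R2 [mammal(item1) AND green(item1) -> active(item1)]. Adds active(item1).
Round 3: R3 [active(item1) -> hot(item1)]. Adds hot(item1).
Closure: {active(item1), approved(item1), bird(item1), flies(item1), green(item1), hot(item1), locked(item1), mammal(item1), red(item1), valid(item1), wooden(item1)} — 11 facts.

11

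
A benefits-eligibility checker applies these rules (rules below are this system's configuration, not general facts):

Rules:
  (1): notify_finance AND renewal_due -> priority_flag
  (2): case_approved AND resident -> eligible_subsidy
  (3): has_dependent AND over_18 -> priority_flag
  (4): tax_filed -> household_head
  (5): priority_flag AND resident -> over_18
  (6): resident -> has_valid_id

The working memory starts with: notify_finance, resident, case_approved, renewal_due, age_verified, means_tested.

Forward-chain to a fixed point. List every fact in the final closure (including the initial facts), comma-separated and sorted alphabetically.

age_verified, case_approved, eligible_subsidy, has_valid_id, means_tested, notify_finance, over_18, priority_flag, renewal_due, resident

[1] (1) [notify_finance AND renewal_due -> priority_flag]; (2) [case_approved AND resident -> eligible_subsidy]; (6) [resident -> has_valid_id]. ⇒ new: priority_flag, eligible_subsidy, has_valid_id.
[2] (5) [priority_flag AND resident -> over_18]. ⇒ new: over_18.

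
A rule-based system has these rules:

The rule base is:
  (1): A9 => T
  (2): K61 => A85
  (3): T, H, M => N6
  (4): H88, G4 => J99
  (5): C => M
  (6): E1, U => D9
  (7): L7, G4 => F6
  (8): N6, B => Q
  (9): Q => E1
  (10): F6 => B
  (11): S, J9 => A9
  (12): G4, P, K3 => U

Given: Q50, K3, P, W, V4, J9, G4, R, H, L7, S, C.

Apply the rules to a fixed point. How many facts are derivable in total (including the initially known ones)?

22

Round 1 fires (5), (7), (11), (12), giving M, F6, A9, U.
Round 2 fires (1), (10), giving T, B.
Round 3 fires (3), giving N6.
Round 4 fires (8), giving Q.
Round 5 fires (9), giving E1.
Round 6 fires (6), giving D9.
Closure: {A9, B, C, D9, E1, F6, G4, H, J9, K3, L7, M, N6, P, Q, Q50, R, S, T, U, V4, W} — 22 facts.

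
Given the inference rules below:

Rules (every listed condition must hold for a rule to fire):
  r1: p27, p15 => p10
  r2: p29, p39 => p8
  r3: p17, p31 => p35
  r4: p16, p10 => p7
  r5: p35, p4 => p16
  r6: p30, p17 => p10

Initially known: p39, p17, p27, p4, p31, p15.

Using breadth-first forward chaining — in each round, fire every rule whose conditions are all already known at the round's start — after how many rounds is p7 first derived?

3

Round 1: r1 [p27, p15 => p10]; r3 [p17, p31 => p35]. New: p10, p35.
Round 2: r5 [p35, p4 => p16]. New: p16.
Round 3: r4 [p16, p10 => p7]. New: p7.
p7 first appears in round 3.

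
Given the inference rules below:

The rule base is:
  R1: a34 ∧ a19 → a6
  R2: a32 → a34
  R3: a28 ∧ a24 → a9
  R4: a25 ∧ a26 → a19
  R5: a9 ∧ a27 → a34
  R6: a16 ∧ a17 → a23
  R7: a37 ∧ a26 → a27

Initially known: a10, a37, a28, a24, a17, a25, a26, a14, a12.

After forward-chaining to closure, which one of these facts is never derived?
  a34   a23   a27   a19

a23

Round 1 — R3, R4, R7, derive a9, a19, a27.
Round 2 — R5, derive a34.
Round 3 — R1, derive a6.
Derived: a19 (round 1), a34 (round 2), a27 (round 1). a23 never appears in any round.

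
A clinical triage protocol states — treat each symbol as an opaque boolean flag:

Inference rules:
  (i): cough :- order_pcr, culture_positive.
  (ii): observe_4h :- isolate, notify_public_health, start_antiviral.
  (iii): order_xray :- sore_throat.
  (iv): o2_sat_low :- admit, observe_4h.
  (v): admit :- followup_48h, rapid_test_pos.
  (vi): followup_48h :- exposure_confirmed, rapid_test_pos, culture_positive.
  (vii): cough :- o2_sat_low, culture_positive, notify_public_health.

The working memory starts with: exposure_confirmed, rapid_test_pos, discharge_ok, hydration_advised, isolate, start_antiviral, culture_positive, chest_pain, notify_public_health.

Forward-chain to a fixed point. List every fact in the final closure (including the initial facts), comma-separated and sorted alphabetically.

admit, chest_pain, cough, culture_positive, discharge_ok, exposure_confirmed, followup_48h, hydration_advised, isolate, notify_public_health, o2_sat_low, observe_4h, rapid_test_pos, start_antiviral

[1] (ii) [observe_4h :- isolate, notify_public_health, start_antiviral.]; (vi) [followup_48h :- exposure_confirmed, rapid_test_pos, culture_positive.]. ⇒ new: observe_4h, followup_48h.
[2] (v) [admit :- followup_48h, rapid_test_pos.]. ⇒ new: admit.
[3] (iv) [o2_sat_low :- admit, observe_4h.]. ⇒ new: o2_sat_low.
[4] (vii) [cough :- o2_sat_low, culture_positive, notify_public_health.]. ⇒ new: cough.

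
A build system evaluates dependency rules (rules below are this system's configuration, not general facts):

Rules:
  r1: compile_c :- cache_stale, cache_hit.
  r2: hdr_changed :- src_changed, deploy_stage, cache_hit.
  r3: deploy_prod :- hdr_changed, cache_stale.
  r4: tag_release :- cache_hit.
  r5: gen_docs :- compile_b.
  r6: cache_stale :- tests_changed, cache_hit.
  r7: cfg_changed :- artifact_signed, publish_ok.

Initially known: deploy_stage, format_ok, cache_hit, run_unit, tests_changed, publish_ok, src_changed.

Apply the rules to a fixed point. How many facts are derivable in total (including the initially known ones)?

Round 1: r2 [hdr_changed :- src_changed, deploy_stage, cache_hit.]; r4 [tag_release :- cache_hit.]; r6 [cache_stale :- tests_changed, cache_hit.]. New: hdr_changed, tag_release, cache_stale.
Round 2: r1 [compile_c :- cache_stale, cache_hit.]; r3 [deploy_prod :- hdr_changed, cache_stale.]. New: compile_c, deploy_prod.
Closure: {cache_hit, cache_stale, compile_c, deploy_prod, deploy_stage, format_ok, hdr_changed, publish_ok, run_unit, src_changed, tag_release, tests_changed} — 12 facts.

12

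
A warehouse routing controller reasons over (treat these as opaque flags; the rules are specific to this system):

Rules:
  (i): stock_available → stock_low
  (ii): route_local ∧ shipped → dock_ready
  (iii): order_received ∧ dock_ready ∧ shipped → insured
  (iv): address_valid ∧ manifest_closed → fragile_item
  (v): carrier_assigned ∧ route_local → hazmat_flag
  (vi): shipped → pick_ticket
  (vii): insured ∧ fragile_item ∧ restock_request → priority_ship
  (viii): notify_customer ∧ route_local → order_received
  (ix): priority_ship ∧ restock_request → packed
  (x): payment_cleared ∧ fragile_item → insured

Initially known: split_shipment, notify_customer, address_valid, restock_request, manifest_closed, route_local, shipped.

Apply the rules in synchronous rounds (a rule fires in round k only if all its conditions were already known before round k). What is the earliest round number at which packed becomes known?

4

Round 1 fires (ii), (iv), (vi), (viii), giving dock_ready, fragile_item, pick_ticket, order_received.
Round 2 fires (iii), giving insured.
Round 3 fires (vii), giving priority_ship.
Round 4 fires (ix), giving packed.
packed first appears in round 4.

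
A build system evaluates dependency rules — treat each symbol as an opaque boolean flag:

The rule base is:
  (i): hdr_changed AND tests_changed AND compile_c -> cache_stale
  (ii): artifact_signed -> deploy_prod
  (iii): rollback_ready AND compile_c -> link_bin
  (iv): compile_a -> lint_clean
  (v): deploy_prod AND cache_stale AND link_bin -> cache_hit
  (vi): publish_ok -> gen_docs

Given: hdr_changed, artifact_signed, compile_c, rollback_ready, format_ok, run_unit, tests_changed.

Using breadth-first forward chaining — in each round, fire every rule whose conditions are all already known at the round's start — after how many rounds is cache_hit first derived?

Round 1 fires (i), (ii), (iii), giving cache_stale, deploy_prod, link_bin.
Round 2 fires (v), giving cache_hit.
cache_hit first appears in round 2.

2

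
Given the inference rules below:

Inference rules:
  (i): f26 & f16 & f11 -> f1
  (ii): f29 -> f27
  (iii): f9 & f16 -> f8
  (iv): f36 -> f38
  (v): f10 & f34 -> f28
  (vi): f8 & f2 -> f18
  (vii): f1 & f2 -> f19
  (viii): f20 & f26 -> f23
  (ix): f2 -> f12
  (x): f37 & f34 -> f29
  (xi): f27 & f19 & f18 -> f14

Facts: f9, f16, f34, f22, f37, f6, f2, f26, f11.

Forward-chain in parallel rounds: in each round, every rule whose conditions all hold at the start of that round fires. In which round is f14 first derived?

3

Round 1: (i) [f26 & f16 & f11 -> f1]; (iii) [f9 & f16 -> f8]; (ix) [f2 -> f12]; (x) [f37 & f34 -> f29]. New: f1, f8, f12, f29.
Round 2: (ii) [f29 -> f27]; (vi) [f8 & f2 -> f18]; (vii) [f1 & f2 -> f19]. New: f27, f18, f19.
Round 3: (xi) [f27 & f19 & f18 -> f14]. New: f14.
f14 first appears in round 3.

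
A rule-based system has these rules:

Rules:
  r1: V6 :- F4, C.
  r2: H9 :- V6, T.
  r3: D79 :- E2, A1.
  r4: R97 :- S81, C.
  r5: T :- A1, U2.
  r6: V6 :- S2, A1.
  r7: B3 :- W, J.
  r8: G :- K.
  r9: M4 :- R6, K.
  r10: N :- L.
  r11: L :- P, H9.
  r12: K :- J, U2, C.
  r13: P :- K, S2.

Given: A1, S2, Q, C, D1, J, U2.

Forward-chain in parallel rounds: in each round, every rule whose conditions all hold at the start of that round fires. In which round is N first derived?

4

Round 1: r5 [T :- A1, U2.]; r6 [V6 :- S2, A1.]; r12 [K :- J, U2, C.]. Adds T, V6, K.
Round 2: r2 [H9 :- V6, T.]; r8 [G :- K.]; r13 [P :- K, S2.]. Adds H9, G, P.
Round 3: r11 [L :- P, H9.]. Adds L.
Round 4: r10 [N :- L.]. Adds N.
N first appears in round 4.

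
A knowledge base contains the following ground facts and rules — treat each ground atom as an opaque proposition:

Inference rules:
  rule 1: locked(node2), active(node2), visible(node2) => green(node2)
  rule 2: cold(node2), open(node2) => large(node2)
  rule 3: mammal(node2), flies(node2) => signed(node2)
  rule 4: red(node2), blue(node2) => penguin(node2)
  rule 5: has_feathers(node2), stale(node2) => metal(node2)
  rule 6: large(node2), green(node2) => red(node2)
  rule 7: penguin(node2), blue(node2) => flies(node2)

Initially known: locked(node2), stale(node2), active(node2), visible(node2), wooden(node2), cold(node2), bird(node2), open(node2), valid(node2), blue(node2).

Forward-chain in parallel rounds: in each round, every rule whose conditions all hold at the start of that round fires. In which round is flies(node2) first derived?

[1] rule 1 [locked(node2), active(node2), visible(node2) => green(node2)]; rule 2 [cold(node2), open(node2) => large(node2)]. ⇒ new: green(node2), large(node2).
[2] rule 6 [large(node2), green(node2) => red(node2)]. ⇒ new: red(node2).
[3] rule 4 [red(node2), blue(node2) => penguin(node2)]. ⇒ new: penguin(node2).
[4] rule 7 [penguin(node2), blue(node2) => flies(node2)]. ⇒ new: flies(node2).
flies(node2) first appears in round 4.

4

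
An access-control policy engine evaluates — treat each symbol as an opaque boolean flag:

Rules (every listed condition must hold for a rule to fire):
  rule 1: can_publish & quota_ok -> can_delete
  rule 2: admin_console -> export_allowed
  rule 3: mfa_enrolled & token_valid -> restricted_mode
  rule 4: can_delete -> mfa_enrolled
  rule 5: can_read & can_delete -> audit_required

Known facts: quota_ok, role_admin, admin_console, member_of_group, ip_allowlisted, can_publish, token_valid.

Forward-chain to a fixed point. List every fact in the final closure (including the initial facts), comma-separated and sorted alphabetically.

admin_console, can_delete, can_publish, export_allowed, ip_allowlisted, member_of_group, mfa_enrolled, quota_ok, restricted_mode, role_admin, token_valid

Round 1: rule 1 [can_publish & quota_ok -> can_delete]; rule 2 [admin_console -> export_allowed]. Adds can_delete, export_allowed.
Round 2: rule 4 [can_delete -> mfa_enrolled]. Adds mfa_enrolled.
Round 3: rule 3 [mfa_enrolled & token_valid -> restricted_mode]. Adds restricted_mode.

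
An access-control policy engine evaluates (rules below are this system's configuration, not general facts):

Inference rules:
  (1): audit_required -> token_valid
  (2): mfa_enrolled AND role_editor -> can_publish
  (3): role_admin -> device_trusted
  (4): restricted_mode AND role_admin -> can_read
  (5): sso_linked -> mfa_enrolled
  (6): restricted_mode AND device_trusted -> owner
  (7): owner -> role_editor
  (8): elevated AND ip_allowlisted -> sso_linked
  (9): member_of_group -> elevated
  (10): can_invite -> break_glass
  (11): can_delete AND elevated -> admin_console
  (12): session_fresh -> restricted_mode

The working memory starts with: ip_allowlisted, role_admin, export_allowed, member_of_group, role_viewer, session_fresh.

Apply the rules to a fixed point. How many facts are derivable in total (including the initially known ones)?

15

Round 1 fires (3), (9), (12), giving device_trusted, elevated, restricted_mode.
Round 2 fires (4), (6), (8), giving can_read, owner, sso_linked.
Round 3 fires (5), (7), giving mfa_enrolled, role_editor.
Round 4 fires (2), giving can_publish.
Closure: {can_publish, can_read, device_trusted, elevated, export_allowed, ip_allowlisted, member_of_group, mfa_enrolled, owner, restricted_mode, role_admin, role_editor, role_viewer, session_fresh, sso_linked} — 15 facts.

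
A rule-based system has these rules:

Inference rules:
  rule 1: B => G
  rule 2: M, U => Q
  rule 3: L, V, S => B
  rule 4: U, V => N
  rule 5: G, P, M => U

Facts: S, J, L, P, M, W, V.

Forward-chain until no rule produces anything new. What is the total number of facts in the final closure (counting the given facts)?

Round 1 — rule 3, derive B.
Round 2 — rule 1, derive G.
Round 3 — rule 5, derive U.
Round 4 — rule 2, rule 4, derive Q, N.
Closure: {B, G, J, L, M, N, P, Q, S, U, V, W} — 12 facts.

12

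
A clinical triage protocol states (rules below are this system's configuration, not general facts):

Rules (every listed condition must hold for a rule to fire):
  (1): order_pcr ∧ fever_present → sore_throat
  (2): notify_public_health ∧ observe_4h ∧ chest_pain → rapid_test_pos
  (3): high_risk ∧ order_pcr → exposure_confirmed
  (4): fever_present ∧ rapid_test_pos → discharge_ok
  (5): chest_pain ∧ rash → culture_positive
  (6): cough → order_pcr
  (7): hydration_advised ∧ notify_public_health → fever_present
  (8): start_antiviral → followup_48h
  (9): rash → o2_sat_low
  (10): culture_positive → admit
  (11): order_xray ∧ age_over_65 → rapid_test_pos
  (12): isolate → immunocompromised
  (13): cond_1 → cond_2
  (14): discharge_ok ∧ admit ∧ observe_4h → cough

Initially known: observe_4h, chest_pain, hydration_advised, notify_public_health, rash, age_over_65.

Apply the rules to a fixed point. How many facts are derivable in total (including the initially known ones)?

Round 1 fires (2), (5), (7), (9), giving rapid_test_pos, culture_positive, fever_present, o2_sat_low.
Round 2 fires (4), (10), giving discharge_ok, admit.
Round 3 fires (14), giving cough.
Round 4 fires (6), giving order_pcr.
Round 5 fires (1), giving sore_throat.
Closure: {admit, age_over_65, chest_pain, cough, culture_positive, discharge_ok, fever_present, hydration_advised, notify_public_health, o2_sat_low, observe_4h, order_pcr, rapid_test_pos, rash, sore_throat} — 15 facts.

15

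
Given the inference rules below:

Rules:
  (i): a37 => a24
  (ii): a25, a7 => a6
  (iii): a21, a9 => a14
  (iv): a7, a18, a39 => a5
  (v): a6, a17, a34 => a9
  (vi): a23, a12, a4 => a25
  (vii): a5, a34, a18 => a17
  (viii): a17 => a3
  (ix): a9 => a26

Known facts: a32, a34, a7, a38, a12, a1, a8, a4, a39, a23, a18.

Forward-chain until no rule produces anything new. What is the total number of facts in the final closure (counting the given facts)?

18

Round 1 — (iv), (vi), derive a5, a25.
Round 2 — (ii), (vii), derive a6, a17.
Round 3 — (v), (viii), derive a9, a3.
Round 4 — (ix), derive a26.
Closure: {a1, a12, a17, a18, a23, a25, a26, a3, a32, a34, a38, a39, a4, a5, a6, a7, a8, a9} — 18 facts.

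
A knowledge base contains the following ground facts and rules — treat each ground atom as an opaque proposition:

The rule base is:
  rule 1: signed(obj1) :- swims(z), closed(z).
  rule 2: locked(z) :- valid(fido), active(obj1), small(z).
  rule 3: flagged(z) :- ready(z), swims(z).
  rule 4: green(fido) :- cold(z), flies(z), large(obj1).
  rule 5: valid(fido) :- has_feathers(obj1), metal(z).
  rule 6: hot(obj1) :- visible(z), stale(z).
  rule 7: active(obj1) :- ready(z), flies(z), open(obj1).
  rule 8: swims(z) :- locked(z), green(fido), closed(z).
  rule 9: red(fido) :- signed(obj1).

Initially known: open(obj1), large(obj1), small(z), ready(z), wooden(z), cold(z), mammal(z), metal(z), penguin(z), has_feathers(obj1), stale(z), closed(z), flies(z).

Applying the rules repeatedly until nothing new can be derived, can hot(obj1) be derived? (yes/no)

no

Round 1 fires rule 4, rule 5, rule 7, giving green(fido), valid(fido), active(obj1).
Round 2 fires rule 2, giving locked(z).
Round 3 fires rule 8, giving swims(z).
Round 4 fires rule 1, rule 3, giving signed(obj1), flagged(z).
Round 5 fires rule 9, giving red(fido).
Fixed point reached. hot(obj1) is concluded only by rule 6; rule 6 needs visible(z) (never derived).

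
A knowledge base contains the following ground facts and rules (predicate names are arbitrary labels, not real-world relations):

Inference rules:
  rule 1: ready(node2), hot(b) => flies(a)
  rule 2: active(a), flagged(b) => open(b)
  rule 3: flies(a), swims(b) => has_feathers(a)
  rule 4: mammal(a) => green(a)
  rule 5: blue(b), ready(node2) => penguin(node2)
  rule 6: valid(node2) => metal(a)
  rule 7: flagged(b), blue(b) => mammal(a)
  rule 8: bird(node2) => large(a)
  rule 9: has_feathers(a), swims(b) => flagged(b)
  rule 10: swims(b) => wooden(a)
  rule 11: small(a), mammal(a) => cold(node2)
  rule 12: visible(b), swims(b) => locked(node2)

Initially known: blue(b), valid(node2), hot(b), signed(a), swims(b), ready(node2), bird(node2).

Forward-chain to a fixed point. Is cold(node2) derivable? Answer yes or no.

no

Round 1 — rule 1, rule 5, rule 6, rule 8, rule 10, derive flies(a), penguin(node2), metal(a), large(a), wooden(a).
Round 2 — rule 3, derive has_feathers(a).
Round 3 — rule 9, derive flagged(b).
Round 4 — rule 7, derive mammal(a).
Round 5 — rule 4, derive green(a).
Fixed point reached. cold(node2) is concluded only by rule 11; rule 11 needs small(a) (never derived).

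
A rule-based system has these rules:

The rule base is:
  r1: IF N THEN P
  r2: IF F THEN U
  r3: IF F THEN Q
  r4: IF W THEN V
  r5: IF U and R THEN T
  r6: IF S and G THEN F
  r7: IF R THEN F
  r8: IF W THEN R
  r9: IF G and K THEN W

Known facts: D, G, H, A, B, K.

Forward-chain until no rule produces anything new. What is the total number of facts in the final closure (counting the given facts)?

13

Round 1: r9 [IF G and K THEN W]. Adds W.
Round 2: r4 [IF W THEN V]; r8 [IF W THEN R]. Adds V, R.
Round 3: r7 [IF R THEN F]. Adds F.
Round 4: r2 [IF F THEN U]; r3 [IF F THEN Q]. Adds U, Q.
Round 5: r5 [IF U and R THEN T]. Adds T.
Closure: {A, B, D, F, G, H, K, Q, R, T, U, V, W} — 13 facts.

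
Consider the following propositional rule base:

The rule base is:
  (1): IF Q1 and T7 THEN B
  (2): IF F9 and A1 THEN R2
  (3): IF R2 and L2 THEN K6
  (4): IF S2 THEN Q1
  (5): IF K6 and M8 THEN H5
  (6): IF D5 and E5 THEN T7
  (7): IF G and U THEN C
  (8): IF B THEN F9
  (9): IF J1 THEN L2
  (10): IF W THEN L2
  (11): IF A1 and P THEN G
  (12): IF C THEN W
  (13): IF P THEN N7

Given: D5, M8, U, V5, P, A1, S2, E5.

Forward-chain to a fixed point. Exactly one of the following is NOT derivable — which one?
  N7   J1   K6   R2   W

J1

Round 1: (4) [IF S2 THEN Q1]; (6) [IF D5 and E5 THEN T7]; (11) [IF A1 and P THEN G]; (13) [IF P THEN N7]. Adds Q1, T7, G, N7.
Round 2: (1) [IF Q1 and T7 THEN B]; (7) [IF G and U THEN C]. Adds B, C.
Round 3: (8) [IF B THEN F9]; (12) [IF C THEN W]. Adds F9, W.
Round 4: (2) [IF F9 and A1 THEN R2]; (10) [IF W THEN L2]. Adds R2, L2.
Round 5: (3) [IF R2 and L2 THEN K6]. Adds K6.
Round 6: (5) [IF K6 and M8 THEN H5]. Adds H5.
Derived: R2 (round 4), K6 (round 5), W (round 3), N7 (round 1). J1 never appears in any round.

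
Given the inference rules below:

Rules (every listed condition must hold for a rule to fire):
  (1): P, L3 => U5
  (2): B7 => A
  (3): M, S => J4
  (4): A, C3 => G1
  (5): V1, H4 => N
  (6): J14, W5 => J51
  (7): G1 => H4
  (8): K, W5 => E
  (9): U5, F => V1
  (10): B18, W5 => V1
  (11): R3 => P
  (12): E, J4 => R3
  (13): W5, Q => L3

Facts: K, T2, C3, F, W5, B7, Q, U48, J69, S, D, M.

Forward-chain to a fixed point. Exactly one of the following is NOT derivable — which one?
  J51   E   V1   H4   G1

J51

Round 1 fires (2), (3), (8), (13), giving A, J4, E, L3.
Round 2 fires (4), (12), giving G1, R3.
Round 3 fires (7), (11), giving H4, P.
Round 4 fires (1), giving U5.
Round 5 fires (9), giving V1.
Round 6 fires (5), giving N.
Derived: V1 (round 5), E (round 1), G1 (round 2), H4 (round 3). J51 never appears in any round.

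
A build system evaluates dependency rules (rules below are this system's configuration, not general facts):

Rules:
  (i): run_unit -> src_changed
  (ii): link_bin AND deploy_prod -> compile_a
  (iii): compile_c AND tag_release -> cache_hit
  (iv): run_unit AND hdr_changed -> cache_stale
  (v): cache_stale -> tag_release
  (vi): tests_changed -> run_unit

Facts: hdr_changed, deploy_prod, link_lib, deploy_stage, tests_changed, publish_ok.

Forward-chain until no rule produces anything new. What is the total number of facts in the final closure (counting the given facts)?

Round 1 fires (vi), giving run_unit.
Round 2 fires (i), (iv), giving src_changed, cache_stale.
Round 3 fires (v), giving tag_release.
Closure: {cache_stale, deploy_prod, deploy_stage, hdr_changed, link_lib, publish_ok, run_unit, src_changed, tag_release, tests_changed} — 10 facts.

10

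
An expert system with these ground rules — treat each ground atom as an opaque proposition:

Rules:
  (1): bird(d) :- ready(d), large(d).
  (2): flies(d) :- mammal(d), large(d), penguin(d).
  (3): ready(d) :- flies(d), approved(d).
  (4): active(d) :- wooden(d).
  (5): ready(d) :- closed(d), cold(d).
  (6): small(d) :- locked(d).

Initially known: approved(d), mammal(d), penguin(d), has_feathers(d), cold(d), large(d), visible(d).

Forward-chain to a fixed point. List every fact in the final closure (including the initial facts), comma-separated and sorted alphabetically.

Round 1 — (2), derive flies(d).
Round 2 — (3), derive ready(d).
Round 3 — (1), derive bird(d).

approved(d), bird(d), cold(d), flies(d), has_feathers(d), large(d), mammal(d), penguin(d), ready(d), visible(d)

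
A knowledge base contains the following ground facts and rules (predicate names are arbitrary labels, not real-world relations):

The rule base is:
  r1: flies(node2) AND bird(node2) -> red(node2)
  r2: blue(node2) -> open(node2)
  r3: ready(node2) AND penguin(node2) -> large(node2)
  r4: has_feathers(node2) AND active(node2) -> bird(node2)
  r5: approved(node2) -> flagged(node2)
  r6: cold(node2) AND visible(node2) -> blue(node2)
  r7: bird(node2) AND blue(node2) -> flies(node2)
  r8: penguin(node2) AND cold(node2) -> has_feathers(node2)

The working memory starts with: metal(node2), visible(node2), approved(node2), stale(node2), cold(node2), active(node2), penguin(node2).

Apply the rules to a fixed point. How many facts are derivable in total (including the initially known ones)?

14

Round 1 — r5, r6, r8, derive flagged(node2), blue(node2), has_feathers(node2).
Round 2 — r2, r4, derive open(node2), bird(node2).
Round 3 — r7, derive flies(node2).
Round 4 — r1, derive red(node2).
Closure: {active(node2), approved(node2), bird(node2), blue(node2), cold(node2), flagged(node2), flies(node2), has_feathers(node2), metal(node2), open(node2), penguin(node2), red(node2), stale(node2), visible(node2)} — 14 facts.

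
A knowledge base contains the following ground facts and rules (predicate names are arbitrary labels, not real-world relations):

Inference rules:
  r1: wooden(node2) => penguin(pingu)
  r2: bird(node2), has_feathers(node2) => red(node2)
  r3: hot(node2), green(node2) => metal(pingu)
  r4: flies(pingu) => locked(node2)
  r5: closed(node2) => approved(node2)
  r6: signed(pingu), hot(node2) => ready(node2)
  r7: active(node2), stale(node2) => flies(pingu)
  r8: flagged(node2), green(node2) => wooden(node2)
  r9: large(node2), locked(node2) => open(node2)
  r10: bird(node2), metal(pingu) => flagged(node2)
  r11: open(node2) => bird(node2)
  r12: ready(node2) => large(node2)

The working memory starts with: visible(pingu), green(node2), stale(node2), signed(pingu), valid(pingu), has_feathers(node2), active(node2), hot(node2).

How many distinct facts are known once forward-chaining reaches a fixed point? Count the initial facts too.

19

Round 1 — r3, r6, r7, derive metal(pingu), ready(node2), flies(pingu).
Round 2 — r4, r12, derive locked(node2), large(node2).
Round 3 — r9, derive open(node2).
Round 4 — r11, derive bird(node2).
Round 5 — r2, r10, derive red(node2), flagged(node2).
Round 6 — r8, derive wooden(node2).
Round 7 — r1, derive penguin(pingu).
Closure: {active(node2), bird(node2), flagged(node2), flies(pingu), green(node2), has_feathers(node2), hot(node2), large(node2), locked(node2), metal(pingu), open(node2), penguin(pingu), ready(node2), red(node2), signed(pingu), stale(node2), valid(pingu), visible(pingu), wooden(node2)} — 19 facts.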